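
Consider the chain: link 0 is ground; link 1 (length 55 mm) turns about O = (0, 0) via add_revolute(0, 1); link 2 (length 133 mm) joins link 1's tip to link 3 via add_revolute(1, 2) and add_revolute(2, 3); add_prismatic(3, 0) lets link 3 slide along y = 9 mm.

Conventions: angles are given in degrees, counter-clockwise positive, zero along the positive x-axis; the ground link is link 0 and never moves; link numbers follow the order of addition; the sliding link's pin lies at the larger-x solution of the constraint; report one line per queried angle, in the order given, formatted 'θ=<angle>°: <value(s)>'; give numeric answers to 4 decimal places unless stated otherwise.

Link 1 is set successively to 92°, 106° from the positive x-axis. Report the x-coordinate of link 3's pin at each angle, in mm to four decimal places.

geometry: r = 55 mm, L = 133 mm, e = 9 mm
θ=92°: crank pin P = (r cos θ, r sin θ) = (-1.919472, 54.966495)
θ=92°: h = r sin θ − e = 54.966495 − 9 = 45.966495
θ=92°: x = r cos θ + √(L² − h²) = -1.919472 + 124.804172 = 122.884699
θ=106°: crank pin P = (r cos θ, r sin θ) = (-15.160055, 52.869393)
θ=106°: h = r sin θ − e = 52.869393 − 9 = 43.869393
θ=106°: x = r cos θ + √(L² − h²) = -15.160055 + 125.556666 = 110.396611

θ=92°: 122.8847
θ=106°: 110.3966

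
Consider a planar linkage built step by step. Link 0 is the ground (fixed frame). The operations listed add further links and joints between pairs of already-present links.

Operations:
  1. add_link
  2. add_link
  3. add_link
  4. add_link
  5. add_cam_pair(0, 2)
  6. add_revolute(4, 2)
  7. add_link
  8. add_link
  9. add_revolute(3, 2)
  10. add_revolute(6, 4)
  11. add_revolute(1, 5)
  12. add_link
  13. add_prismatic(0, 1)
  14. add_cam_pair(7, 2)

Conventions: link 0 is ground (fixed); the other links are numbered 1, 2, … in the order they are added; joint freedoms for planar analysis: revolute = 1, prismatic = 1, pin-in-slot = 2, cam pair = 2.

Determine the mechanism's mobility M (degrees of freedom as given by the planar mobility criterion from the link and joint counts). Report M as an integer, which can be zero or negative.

ground; <1,0,0>
#1 <2,0,0>
#2 <3,0,0>
#3 <4,0,0>
#4 <5,0,0>
C:0↔2 J2 <5,0,1>
R:4↔2 J1 <5,1,1>
#5 <6,1,1>
#6 <7,1,1>
R:3↔2 J1 <7,2,1>
R:6↔4 J1 <7,3,1>
R:1↔5 J1 <7,4,1>
#7 <8,4,1>
P:0↔1 J1 <8,5,1>
C:7↔2 J2 <8,5,2>
3×7 − 2×5 − 1×2 = 9

M = 9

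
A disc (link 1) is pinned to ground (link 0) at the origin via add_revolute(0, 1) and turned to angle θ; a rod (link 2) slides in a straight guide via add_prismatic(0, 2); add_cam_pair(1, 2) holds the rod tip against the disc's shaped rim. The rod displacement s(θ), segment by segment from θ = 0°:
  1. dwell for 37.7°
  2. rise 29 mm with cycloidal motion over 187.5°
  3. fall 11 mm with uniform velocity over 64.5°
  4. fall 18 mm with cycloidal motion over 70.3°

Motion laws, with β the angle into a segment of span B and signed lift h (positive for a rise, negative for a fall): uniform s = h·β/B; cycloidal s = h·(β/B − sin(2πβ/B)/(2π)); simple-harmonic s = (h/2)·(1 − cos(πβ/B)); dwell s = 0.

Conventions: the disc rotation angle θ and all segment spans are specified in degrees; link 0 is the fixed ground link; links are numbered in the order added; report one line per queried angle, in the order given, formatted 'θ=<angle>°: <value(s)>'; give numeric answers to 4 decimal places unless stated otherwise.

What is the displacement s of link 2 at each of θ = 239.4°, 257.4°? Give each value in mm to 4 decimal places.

segment 1 (0° to 37.7°, dwell): s unchanged at 0.0000
segment 2 (37.7° to 225.2°, cycloidal, h = 29) is passed completely: s = 0.0000 + (29) = 29.0000
θ = 239.4° falls in segment 3 (225.2° to 289.7°, uniform, h = -11): β = 239.4 − 225.2 = 14.2°, B = 64.5°; Δs = -11·14.2/64.5 = -2.4217; s = 29.0000 − 2.4217 = 26.5783
θ = 257.4° falls in segment 3 (225.2° to 289.7°, uniform, h = -11): β = 257.4 − 225.2 = 32.2°, B = 64.5°; Δs = -11·32.2/64.5 = -5.4915; s = 29.0000 − 5.4915 = 23.5085

θ=239.4°: 26.5783
θ=257.4°: 23.5085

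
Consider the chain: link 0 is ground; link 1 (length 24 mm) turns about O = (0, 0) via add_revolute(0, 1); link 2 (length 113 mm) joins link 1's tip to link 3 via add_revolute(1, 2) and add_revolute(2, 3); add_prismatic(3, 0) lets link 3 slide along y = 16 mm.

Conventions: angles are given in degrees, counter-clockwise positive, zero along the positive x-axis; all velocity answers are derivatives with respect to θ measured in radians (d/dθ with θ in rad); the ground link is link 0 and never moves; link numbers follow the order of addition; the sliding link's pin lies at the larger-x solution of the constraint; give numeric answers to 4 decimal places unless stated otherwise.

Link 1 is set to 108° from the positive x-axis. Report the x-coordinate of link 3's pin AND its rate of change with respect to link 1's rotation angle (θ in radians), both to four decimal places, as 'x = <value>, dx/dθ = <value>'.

geometry: r = 24 mm, L = 113 mm, e = 16 mm
crank pin P = (r cos θ, r sin θ) = (-7.416408, 22.825356)
h = r sin θ − e = 22.825356 − 16 = 6.825356
x = r cos θ + √(L² − h²) = -7.416408 + 112.793681 = 105.377273
dx/dθ = −r sin θ − h·r cos θ/√(L² − h²) (θ in radians; h = 6.825356) = -22.376576

x = 105.3773, dx/dθ = -22.3766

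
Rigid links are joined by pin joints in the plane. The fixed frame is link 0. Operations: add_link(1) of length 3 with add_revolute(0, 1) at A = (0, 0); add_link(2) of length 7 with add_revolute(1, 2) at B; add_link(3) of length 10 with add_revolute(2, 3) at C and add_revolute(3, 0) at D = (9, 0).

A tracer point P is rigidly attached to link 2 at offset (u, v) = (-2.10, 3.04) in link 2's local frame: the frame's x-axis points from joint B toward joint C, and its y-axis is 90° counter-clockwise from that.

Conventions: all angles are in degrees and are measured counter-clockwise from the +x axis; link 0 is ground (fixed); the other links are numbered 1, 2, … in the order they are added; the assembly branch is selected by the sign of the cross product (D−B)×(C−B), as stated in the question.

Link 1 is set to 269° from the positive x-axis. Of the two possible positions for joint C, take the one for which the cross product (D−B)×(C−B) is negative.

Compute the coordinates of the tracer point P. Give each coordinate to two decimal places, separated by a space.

A=(0,0), D=(9.00,0)
B = A + 3.00·(cos269°, sin269°) = (-0.0524, -2.9995)
|BD| = 9.5364
circle(B,7.00) ∩ circle(D,10.00): a=2.0942, h=6.6794
  candidates: C₊=(-0.1653,3.9995) cross=63.697; C₋=(4.0365,-8.6812) cross=-63.697
  branch - wants cross < 0 → take C=(4.0365,-8.6812) (cross=-63.697)
ex = (C−B)/|BC| = (0.5841,-0.8117); ey = (0.8117,0.5841)
P = B + -2.10·ex + 3.04·ey = (1.1885,0.4807)

1.19 0.48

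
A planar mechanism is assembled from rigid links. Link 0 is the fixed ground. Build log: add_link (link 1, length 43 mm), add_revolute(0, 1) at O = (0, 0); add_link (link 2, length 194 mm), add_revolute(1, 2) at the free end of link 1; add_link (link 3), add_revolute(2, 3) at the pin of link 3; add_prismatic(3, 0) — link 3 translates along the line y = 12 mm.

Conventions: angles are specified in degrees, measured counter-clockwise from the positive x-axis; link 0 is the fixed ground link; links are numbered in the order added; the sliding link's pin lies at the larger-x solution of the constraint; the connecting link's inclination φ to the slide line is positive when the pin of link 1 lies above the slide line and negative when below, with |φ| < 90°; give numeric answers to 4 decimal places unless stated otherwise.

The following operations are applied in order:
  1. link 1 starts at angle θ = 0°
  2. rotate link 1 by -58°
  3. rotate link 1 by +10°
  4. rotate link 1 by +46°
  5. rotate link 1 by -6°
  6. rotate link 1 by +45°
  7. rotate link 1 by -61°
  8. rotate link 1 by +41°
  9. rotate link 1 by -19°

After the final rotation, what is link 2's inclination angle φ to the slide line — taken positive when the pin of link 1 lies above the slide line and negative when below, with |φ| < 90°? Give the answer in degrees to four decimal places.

geometry: r = 43 mm, L = 194 mm, e = 12 mm; θ starts at 0°
rotate link 1 by -58°: θ ← 0° -58° = -58°
rotate link 1 by +10°: θ ← -58° +10° = -48°
rotate link 1 by +46°: θ ← -48° +46° = -2°
rotate link 1 by -6°: θ ← -2° -6° = -8°
rotate link 1 by +45°: θ ← -8° +45° = 37°
rotate link 1 by -61°: θ ← 37° -61° = -24°
rotate link 1 by +41°: θ ← -24° +41° = 17°
rotate link 1 by -19°: θ ← 17° -19° = -2°
h = r sin θ − e = -1.500678 − 12 = -13.500678
sin φ = h / L = -13.500678 / 194 = -0.06959113
φ = arcsin(-0.06959113) = -3.990503°

-3.9905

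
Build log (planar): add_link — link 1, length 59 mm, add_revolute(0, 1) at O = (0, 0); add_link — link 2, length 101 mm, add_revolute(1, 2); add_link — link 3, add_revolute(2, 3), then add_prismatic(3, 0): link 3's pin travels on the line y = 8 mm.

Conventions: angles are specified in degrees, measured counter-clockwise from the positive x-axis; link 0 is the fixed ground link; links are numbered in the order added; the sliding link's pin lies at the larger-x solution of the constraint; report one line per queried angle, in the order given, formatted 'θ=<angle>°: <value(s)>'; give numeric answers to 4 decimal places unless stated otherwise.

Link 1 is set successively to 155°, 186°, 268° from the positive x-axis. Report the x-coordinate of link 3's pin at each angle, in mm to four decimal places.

geometry: r = 59 mm, L = 101 mm, e = 8 mm
θ=155°: crank pin P = (r cos θ, r sin θ) = (-53.472159, 24.934477)
θ=155°: h = r sin θ − e = 24.934477 − 8 = 16.934477
θ=155°: x = r cos θ + √(L² − h²) = -53.472159 + 99.570194 = 46.098034
θ=186°: crank pin P = (r cos θ, r sin θ) = (-58.676792, -6.167179)
θ=186°: h = r sin θ − e = -6.167179 − 8 = -14.167179
θ=186°: x = r cos θ + √(L² − h²) = -58.676792 + 100.001455 = 41.324663
θ=268°: crank pin P = (r cos θ, r sin θ) = (-2.059070, -58.964059)
θ=268°: h = r sin θ − e = -58.964059 − 8 = -66.964059
θ=268°: x = r cos θ + √(L² − h²) = -2.059070 + 75.609621 = 73.550551

θ=155°: 46.0980
θ=186°: 41.3247
θ=268°: 73.5506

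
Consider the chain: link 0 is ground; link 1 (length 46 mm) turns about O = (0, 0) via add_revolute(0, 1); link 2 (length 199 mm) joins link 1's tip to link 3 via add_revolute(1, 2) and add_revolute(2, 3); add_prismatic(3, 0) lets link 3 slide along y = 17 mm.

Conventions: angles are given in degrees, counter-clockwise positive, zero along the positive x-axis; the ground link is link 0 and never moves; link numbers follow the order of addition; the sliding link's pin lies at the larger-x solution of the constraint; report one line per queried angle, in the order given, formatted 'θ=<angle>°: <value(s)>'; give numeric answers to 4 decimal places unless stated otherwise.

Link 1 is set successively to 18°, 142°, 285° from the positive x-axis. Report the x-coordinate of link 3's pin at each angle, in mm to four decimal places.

geometry: r = 46 mm, L = 199 mm, e = 17 mm
θ=18°: crank pin P = (r cos θ, r sin θ) = (43.748600, 14.214782)
θ=18°: h = r sin θ − e = 14.214782 − 17 = -2.785218
θ=18°: x = r cos θ + √(L² − h²) = 43.748600 + 198.980508 = 242.729108
θ=142°: crank pin P = (r cos θ, r sin θ) = (-36.248495, 28.320428)
θ=142°: h = r sin θ − e = 28.320428 − 17 = 11.320428
θ=142°: x = r cos θ + √(L² − h²) = -36.248495 + 198.677749 = 162.429254
θ=285°: crank pin P = (r cos θ, r sin θ) = (11.905676, -44.432588)
θ=285°: h = r sin θ − e = -44.432588 − 17 = -61.432588
θ=285°: x = r cos θ + √(L² − h²) = 11.905676 + 189.280314 = 201.185990

θ=18°: 242.7291
θ=142°: 162.4293
θ=285°: 201.1860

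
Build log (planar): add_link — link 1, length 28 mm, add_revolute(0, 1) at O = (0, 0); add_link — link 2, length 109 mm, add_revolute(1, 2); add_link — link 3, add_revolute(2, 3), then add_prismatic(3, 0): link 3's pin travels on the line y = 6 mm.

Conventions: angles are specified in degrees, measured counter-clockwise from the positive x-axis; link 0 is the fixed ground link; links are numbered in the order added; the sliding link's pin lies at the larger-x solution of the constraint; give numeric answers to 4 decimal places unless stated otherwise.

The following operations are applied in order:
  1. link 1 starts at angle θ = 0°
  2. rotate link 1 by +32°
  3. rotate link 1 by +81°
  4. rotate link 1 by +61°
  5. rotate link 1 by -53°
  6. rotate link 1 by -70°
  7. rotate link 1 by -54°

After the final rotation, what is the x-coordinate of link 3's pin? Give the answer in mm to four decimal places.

geometry: r = 28 mm, L = 109 mm, e = 6 mm; θ starts at 0°
rotate link 1 by +32°: θ ← 0° +32° = 32°
rotate link 1 by +81°: θ ← 32° +81° = 113°
rotate link 1 by +61°: θ ← 113° +61° = 174°
rotate link 1 by -53°: θ ← 174° -53° = 121°
rotate link 1 by -70°: θ ← 121° -70° = 51°
rotate link 1 by -54°: θ ← 51° -54° = -3°
crank pin P = (r cos θ, r sin θ) = (27.961627, -1.465407)
h = r sin θ − e = -1.465407 − 6 = -7.465407
x = r cos θ + √(L² − h²) = 27.961627 + 108.744047 = 136.705674

136.7057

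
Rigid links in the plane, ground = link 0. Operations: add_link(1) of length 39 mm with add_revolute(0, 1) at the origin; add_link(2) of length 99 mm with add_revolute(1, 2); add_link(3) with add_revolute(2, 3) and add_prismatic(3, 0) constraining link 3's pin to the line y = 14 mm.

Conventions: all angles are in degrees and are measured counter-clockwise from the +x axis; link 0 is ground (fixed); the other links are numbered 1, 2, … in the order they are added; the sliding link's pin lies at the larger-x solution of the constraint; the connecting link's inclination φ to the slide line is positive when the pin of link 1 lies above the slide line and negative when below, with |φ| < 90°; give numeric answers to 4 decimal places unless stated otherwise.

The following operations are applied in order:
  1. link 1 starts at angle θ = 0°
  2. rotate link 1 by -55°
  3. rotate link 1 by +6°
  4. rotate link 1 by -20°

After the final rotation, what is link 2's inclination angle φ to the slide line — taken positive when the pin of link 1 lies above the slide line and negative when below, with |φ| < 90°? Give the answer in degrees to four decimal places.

geometry: r = 39 mm, L = 99 mm, e = 14 mm; θ starts at 0°
rotate link 1 by -55°: θ ← 0° -55° = -55°
rotate link 1 by +6°: θ ← -55° +6° = -49°
rotate link 1 by -20°: θ ← -49° -20° = -69°
h = r sin θ − e = -36.409637 − 14 = -50.409637
sin φ = h / L = -50.409637 / 99 = -0.50918825
φ = arcsin(-0.50918825) = -30.609775°

-30.6098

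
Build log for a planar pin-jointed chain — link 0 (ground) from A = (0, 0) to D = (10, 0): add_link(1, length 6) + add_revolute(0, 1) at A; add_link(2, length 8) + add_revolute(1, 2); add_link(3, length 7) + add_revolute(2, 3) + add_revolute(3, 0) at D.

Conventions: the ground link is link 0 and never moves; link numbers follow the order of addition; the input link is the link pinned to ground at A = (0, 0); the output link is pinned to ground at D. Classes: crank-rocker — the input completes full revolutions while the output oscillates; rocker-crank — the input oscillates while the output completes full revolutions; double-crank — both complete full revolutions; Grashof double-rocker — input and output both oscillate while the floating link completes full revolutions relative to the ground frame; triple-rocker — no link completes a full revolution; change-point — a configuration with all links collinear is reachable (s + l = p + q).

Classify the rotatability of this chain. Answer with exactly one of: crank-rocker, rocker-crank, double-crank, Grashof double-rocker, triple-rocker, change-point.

lengths: ground=10, input=6, coupler=8, output=7
sorted: s=6 (shortest), l=10 (longest), p+q=15
s + l = 16 vs p + q = 15
s + l > p + q → non-Grashof → no link fully rotates → triple-rocker

triple-rocker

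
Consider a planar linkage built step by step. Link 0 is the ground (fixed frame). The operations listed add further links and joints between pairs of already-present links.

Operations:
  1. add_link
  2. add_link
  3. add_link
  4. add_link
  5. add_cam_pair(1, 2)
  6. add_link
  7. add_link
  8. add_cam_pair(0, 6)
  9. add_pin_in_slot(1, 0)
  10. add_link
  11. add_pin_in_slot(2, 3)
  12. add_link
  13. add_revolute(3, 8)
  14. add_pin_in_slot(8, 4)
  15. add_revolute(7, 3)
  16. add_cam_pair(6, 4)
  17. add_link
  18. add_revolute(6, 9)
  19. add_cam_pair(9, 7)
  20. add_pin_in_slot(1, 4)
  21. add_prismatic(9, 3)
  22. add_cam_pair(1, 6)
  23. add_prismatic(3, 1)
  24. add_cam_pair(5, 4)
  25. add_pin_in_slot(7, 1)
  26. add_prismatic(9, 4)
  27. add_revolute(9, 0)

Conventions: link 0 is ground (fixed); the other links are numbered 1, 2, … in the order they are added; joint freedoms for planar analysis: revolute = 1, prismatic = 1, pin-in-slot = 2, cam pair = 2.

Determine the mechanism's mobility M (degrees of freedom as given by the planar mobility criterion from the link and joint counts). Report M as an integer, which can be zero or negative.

ground; <1,0,0>
#1 <2,0,0>
#2 <3,0,0>
#3 <4,0,0>
#4 <5,0,0>
C:1↔2 J2 <5,0,1>
#5 <6,0,1>
#6 <7,0,1>
C:0↔6 J2 <7,0,2>
PS:1↔0 J2 <7,0,3>
#7 <8,0,3>
PS:2↔3 J2 <8,0,4>
#8 <9,0,4>
R:3↔8 J1 <9,1,4>
PS:8↔4 J2 <9,1,5>
R:7↔3 J1 <9,2,5>
C:6↔4 J2 <9,2,6>
#9 <10,2,6>
R:6↔9 J1 <10,3,6>
C:9↔7 J2 <10,3,7>
PS:1↔4 J2 <10,3,8>
P:9↔3 J1 <10,4,8>
C:1↔6 J2 <10,4,9>
P:3↔1 J1 <10,5,9>
C:5↔4 J2 <10,5,10>
PS:7↔1 J2 <10,5,11>
P:9↔4 J1 <10,6,11>
R:9↔0 J1 <10,7,11>
3×9 − 2×7 − 1×11 = 2

M = 2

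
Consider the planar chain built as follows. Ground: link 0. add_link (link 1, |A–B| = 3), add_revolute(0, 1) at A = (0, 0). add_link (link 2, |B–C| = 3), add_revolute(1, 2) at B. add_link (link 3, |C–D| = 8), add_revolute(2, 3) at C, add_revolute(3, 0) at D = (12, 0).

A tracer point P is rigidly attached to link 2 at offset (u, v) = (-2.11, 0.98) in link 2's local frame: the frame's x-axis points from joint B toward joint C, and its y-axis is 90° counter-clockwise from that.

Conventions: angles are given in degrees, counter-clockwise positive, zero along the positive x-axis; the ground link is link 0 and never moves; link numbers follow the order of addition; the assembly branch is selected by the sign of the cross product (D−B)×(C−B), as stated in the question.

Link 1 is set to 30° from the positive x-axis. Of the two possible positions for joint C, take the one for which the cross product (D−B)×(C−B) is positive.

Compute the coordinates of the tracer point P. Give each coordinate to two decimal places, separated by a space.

A=(0,0), D=(12.00,0)
B = A + 3.00·(cos30°, sin30°) = (2.5981, 1.5000)
|BD| = 9.5208
circle(B,3.00) ∩ circle(D,8.00): a=1.8720, h=2.3443
  candidates: C₊=(4.8160,3.5201) cross=22.319; C₋=(4.0774,-1.1099) cross=-22.319
  branch + wants cross > 0 → take C=(4.8160,3.5201) (cross=22.319)
ex = (C−B)/|BC| = (0.7393,0.6734); ey = (-0.6734,0.7393)
P = B + -2.11·ex + 0.98·ey = (0.3782,0.8038)

0.38 0.80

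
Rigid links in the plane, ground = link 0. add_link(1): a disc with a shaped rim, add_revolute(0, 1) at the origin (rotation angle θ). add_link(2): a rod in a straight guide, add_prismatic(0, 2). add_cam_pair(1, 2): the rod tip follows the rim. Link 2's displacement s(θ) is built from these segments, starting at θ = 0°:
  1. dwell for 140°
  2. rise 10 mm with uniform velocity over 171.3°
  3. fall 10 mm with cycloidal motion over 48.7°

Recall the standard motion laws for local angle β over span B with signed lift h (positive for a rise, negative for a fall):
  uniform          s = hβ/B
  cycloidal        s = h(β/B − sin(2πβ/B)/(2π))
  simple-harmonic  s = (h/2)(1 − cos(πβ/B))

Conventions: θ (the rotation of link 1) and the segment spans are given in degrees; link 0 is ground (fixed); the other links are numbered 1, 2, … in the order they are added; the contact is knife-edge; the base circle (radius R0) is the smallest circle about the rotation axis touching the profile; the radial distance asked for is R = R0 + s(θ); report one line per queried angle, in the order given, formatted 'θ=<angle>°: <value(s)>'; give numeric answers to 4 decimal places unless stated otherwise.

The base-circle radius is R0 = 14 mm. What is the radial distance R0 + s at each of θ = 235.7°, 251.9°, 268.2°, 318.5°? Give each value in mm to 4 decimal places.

segment 1 (0° to 140°, dwell): s unchanged at 0.0000
θ = 235.7° falls in segment 2 (140° to 311.3°, uniform, h = 10): β = 235.7 − 140 = 95.7°, B = 171.3°; Δs = 10·95.7/171.3 = 5.5867; s = 0.0000 + 5.5867 = 5.5867
θ = 251.9° falls in segment 2 (140° to 311.3°, uniform, h = 10): β = 251.9 − 140 = 111.9°, B = 171.3°; Δs = 10·111.9/171.3 = 6.5324; s = 0.0000 + 6.5324 = 6.5324
θ = 268.2° falls in segment 2 (140° to 311.3°, uniform, h = 10): β = 268.2 − 140 = 128.2°, B = 171.3°; Δs = 10·128.2/171.3 = 7.4839; s = 0.0000 + 7.4839 = 7.4839
segment 2 (140° to 311.3°, uniform, h = 10) is passed completely: s = 0.0000 + (10) = 10.0000
θ = 318.5° falls in segment 3 (311.3° to 360°, cycloidal, h = -10): β = 318.5 − 311.3 = 7.2°, B = 48.7°; Δs = -10·(0.1478 − sin(2π·0.1478)/(2π)) = -0.2036; s = 10.0000 − 0.2036 = 9.7964
θ=235.7°: R = R0 + s = 14 + 5.5867 = 19.5867
θ=251.9°: R = R0 + s = 14 + 6.5324 = 20.5324
θ=268.2°: R = R0 + s = 14 + 7.4839 = 21.4839
θ=318.5°: R = R0 + s = 14 + 9.7964 = 23.7964

θ=235.7°: 19.5867
θ=251.9°: 20.5324
θ=268.2°: 21.4839
θ=318.5°: 23.7964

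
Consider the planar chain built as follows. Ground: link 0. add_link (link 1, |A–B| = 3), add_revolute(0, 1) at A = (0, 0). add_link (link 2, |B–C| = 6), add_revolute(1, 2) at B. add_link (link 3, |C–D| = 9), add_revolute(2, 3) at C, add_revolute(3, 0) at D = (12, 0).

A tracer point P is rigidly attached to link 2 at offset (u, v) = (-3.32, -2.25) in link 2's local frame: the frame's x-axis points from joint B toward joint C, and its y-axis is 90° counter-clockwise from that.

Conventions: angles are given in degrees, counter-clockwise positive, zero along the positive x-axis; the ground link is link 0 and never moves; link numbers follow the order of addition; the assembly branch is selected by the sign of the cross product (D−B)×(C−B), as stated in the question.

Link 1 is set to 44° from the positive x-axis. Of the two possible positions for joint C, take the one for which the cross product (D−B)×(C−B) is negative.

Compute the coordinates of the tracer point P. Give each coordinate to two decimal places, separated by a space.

A=(0,0), D=(12.00,0)
B = A + 3.00·(cos44°, sin44°) = (2.1580, 2.0840)
|BD| = 10.0602
circle(B,6.00) ∩ circle(D,9.00): a=2.7936, h=5.3100
  candidates: C₊=(5.9910,6.7001) cross=53.420; C₋=(3.7910,-3.6895) cross=-53.420
  branch - wants cross < 0 → take C=(3.7910,-3.6895) (cross=-53.420)
ex = (C−B)/|BC| = (0.2722,-0.9623); ey = (0.9623,0.2722)
P = B + -3.32·ex + -2.25·ey = (-0.9106,4.6663)

-0.91 4.67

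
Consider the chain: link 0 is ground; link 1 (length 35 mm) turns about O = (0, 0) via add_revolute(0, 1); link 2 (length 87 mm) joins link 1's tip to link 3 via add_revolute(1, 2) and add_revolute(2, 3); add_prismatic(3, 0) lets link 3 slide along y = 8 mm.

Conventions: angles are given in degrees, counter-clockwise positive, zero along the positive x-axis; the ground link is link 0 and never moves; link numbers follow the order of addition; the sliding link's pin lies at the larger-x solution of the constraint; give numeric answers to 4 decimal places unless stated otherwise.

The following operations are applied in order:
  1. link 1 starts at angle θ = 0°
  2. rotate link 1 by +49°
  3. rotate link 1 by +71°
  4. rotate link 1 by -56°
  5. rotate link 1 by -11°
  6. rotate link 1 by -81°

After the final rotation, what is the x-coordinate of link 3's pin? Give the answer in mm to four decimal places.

geometry: r = 35 mm, L = 87 mm, e = 8 mm; θ starts at 0°
rotate link 1 by +49°: θ ← 0° +49° = 49°
rotate link 1 by +71°: θ ← 49° +71° = 120°
rotate link 1 by -56°: θ ← 120° -56° = 64°
rotate link 1 by -11°: θ ← 64° -11° = 53°
rotate link 1 by -81°: θ ← 53° -81° = -28°
crank pin P = (r cos θ, r sin θ) = (30.903166, -16.431505)
h = r sin θ − e = -16.431505 − 8 = -24.431505
x = r cos θ + √(L² − h²) = 30.903166 + 83.499111 = 114.402277

114.4023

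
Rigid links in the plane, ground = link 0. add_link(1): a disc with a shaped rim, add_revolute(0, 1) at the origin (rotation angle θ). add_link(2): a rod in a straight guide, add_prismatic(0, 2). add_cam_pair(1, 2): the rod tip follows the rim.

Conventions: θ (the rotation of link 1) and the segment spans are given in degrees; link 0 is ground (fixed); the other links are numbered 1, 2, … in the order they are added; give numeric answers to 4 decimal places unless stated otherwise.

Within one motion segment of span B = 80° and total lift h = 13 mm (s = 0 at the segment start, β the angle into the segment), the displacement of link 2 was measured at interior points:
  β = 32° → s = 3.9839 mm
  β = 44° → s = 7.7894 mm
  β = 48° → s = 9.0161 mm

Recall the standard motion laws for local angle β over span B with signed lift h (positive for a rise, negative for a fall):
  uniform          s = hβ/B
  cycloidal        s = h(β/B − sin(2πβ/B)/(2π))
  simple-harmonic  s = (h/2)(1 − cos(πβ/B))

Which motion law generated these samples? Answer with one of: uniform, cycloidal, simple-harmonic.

candidates at β/B = r: uniform s = h·r (linear in β); cycloidal s = h·(r − sin(2πr)/(2π)); simple-harmonic s = (h/2)(1 − cos(πr))
β=32°: printed 3.9839 | uniform 5.2000, cycloidal 3.9839, simple-harmonic 4.4914
β=44°: printed 7.7894 | uniform 7.1500, cycloidal 7.7894, simple-harmonic 7.5168
β=48°: printed 9.0161 | uniform 7.8000, cycloidal 9.0161, simple-harmonic 8.5086
only one law matches every sample → cycloidal

cycloidal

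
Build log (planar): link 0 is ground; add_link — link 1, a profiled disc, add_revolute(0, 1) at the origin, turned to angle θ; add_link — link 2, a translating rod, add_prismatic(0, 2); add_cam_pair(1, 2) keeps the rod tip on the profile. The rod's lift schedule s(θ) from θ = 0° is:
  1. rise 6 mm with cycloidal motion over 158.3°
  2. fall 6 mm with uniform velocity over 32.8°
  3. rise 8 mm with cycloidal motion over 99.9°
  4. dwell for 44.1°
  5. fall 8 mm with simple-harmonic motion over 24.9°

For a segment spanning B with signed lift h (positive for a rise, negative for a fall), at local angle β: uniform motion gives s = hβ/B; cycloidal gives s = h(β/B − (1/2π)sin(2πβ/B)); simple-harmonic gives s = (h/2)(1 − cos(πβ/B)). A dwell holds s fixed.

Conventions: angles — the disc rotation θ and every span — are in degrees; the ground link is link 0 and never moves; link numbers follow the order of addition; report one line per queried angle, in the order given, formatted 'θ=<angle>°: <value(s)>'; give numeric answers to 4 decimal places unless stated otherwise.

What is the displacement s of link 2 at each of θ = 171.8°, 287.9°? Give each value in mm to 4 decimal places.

seg 1 [0°–158.3°] cycloidal, h=6: full span → s += 6 → s = 6.0000
seg 2 [158.3°–191.1°] uniform, h=-6: θ=171.8° here. β=13.5, B=32.8. -6·13.5/32.8 = -2.4695 → s = 3.5305
seg 2 [158.3°–191.1°] uniform, h=-6: full span → s += -6 → s = 0.0000
seg 3 [191.1°–291°] cycloidal, h=8: θ=287.9° here. β=96.8, B=99.9. 8·(0.9690 − sin(2π·0.9690)/(2π)) = 7.9984 → s = 7.9984

θ=171.8°: 3.5305
θ=287.9°: 7.9984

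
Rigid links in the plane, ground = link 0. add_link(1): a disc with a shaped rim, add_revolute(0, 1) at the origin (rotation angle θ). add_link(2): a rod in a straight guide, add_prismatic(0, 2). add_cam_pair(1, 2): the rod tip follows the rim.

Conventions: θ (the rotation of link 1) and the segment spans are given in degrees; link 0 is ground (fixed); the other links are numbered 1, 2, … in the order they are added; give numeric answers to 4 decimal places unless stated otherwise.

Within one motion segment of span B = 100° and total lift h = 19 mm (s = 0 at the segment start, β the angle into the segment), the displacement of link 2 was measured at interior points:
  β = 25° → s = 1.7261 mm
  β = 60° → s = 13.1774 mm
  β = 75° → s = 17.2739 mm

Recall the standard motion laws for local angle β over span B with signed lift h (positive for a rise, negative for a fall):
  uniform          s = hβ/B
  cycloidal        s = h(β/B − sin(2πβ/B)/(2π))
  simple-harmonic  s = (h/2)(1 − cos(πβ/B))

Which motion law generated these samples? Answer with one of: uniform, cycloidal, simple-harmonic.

candidates at β/B = r: uniform s = h·r (linear in β); cycloidal s = h·(r − sin(2πr)/(2π)); simple-harmonic s = (h/2)(1 − cos(πr))
β=25°: printed 1.7261 | uniform 4.7500, cycloidal 1.7261, simple-harmonic 2.7825
β=60°: printed 13.1774 | uniform 11.4000, cycloidal 13.1774, simple-harmonic 12.4357
β=75°: printed 17.2739 | uniform 14.2500, cycloidal 17.2739, simple-harmonic 16.2175
only one law matches every sample → cycloidal

cycloidal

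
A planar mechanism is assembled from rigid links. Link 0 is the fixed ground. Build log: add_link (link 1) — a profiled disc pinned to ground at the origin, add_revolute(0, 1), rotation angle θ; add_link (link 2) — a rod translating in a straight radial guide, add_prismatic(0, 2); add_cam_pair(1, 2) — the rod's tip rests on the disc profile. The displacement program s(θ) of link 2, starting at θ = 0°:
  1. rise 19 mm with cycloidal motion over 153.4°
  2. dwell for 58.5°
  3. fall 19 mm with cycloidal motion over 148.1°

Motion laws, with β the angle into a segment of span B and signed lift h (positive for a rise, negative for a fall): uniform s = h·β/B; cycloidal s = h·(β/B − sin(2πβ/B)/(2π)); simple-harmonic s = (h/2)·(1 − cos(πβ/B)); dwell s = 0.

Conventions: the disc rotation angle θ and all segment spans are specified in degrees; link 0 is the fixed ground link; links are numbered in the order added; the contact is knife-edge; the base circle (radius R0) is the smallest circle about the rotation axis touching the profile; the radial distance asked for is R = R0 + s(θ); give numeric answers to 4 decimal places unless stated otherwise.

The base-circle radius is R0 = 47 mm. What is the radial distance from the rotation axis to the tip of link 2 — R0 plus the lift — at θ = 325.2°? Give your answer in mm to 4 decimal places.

seg 1 [0°–153.4°] cycloidal, h=19: full span → s += 19 → s = 19.0000
seg 2 [153.4°–211.9°] dwell: s stays 19.0000
seg 3 [211.9°–360°] cycloidal, h=-19: θ=325.2° here. β=113.3, B=148.1. -19·(0.7650 − sin(2π·0.7650)/(2π)) = -17.5459 → s = 1.4541
R = R0 + s = 47 + 1.4541 = 48.4541

48.4541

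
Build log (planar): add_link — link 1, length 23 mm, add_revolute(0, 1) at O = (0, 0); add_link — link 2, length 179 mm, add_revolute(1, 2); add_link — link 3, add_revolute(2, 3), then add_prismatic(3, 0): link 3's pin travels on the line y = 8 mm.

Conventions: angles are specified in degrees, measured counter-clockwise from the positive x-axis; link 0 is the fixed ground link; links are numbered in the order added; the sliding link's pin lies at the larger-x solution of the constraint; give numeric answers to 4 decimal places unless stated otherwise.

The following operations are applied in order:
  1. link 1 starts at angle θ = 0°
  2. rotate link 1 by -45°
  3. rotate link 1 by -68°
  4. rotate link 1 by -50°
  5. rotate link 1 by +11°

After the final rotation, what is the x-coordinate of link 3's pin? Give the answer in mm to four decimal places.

geometry: r = 23 mm, L = 179 mm, e = 8 mm; θ starts at 0°
rotate link 1 by -45°: θ ← 0° -45° = -45°
rotate link 1 by -68°: θ ← -45° -68° = -113°
rotate link 1 by -50°: θ ← -113° -50° = -163°
rotate link 1 by +11°: θ ← -163° +11° = -152°
crank pin P = (r cos θ, r sin θ) = (-20.307795, -10.797846)
h = r sin θ − e = -10.797846 − 8 = -18.797846
x = r cos θ + √(L² − h²) = -20.307795 + 178.010227 = 157.702433

157.7024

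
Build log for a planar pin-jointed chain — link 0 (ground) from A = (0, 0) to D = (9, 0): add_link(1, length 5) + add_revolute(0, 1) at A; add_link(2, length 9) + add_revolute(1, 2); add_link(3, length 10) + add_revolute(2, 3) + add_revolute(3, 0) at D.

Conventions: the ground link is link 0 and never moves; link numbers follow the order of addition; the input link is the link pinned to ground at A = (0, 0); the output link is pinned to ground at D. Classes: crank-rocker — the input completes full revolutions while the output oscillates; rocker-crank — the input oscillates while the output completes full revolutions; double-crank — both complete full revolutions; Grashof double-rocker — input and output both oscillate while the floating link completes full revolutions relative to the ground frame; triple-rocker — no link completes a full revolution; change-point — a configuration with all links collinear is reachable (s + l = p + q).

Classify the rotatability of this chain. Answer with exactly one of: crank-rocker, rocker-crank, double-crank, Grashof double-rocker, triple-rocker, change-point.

lengths: ground=9, input=5, coupler=9, output=10
sorted: s=5 (shortest), l=10 (longest), p+q=18
s + l = 15 vs p + q = 18
s + l < p + q (Grashof) with shortest = input link → crank-rocker

crank-rocker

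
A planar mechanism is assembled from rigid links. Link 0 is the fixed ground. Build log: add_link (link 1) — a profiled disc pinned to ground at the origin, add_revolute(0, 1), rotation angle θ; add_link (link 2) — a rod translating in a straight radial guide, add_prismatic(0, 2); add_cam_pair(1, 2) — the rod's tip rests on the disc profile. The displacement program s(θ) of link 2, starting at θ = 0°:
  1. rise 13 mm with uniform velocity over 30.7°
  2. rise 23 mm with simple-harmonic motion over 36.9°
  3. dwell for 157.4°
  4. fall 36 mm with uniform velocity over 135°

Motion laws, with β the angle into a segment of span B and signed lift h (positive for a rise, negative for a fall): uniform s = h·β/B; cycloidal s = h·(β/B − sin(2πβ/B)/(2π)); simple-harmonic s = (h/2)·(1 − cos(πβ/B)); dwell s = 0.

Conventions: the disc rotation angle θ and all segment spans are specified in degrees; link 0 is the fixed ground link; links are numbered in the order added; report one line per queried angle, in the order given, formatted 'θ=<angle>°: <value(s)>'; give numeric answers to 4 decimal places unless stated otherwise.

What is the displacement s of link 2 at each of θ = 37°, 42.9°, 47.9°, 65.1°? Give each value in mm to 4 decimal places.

seg 1 [0°–30.7°] uniform, h=13: full span → s += 13 → s = 13.0000
seg 2 [30.7°–67.6°] simple-harmonic, h=23: θ=37° here. β=6.3, B=36.9. 23/2·(1 − cos(π·0.1707)) = 1.6149 → s = 14.6149
seg 2 [30.7°–67.6°] simple-harmonic, h=23: θ=42.9° here. β=12.2, B=36.9. 23/2·(1 − cos(π·0.3306)) = 5.6654 → s = 18.6654
seg 2 [30.7°–67.6°] simple-harmonic, h=23: θ=47.9° here. β=17.2, B=36.9. 23/2·(1 − cos(π·0.4661)) = 10.2784 → s = 23.2784
seg 2 [30.7°–67.6°] simple-harmonic, h=23: θ=65.1° here. β=34.4, B=36.9. 23/2·(1 − cos(π·0.9322)) = 22.7405 → s = 35.7405

θ=37°: 14.6149
θ=42.9°: 18.6654
θ=47.9°: 23.2784
θ=65.1°: 35.7405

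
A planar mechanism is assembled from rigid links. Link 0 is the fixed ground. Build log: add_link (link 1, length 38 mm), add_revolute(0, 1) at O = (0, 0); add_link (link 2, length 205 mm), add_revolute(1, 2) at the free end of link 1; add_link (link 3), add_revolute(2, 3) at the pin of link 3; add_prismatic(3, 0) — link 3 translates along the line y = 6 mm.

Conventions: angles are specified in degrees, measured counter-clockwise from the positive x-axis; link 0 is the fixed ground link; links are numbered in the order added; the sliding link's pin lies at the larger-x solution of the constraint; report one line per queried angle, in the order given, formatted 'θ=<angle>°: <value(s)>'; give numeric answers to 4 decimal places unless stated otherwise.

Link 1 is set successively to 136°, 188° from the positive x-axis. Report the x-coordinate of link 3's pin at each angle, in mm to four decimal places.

geometry: r = 38 mm, L = 205 mm, e = 6 mm
θ=136°: crank pin P = (r cos θ, r sin θ) = (-27.334912, 26.397018)
θ=136°: h = r sin θ − e = 26.397018 − 6 = 20.397018
θ=136°: x = r cos θ + √(L² − h²) = -27.334912 + 203.982748 = 176.647836
θ=188°: crank pin P = (r cos θ, r sin θ) = (-37.630187, -5.288578)
θ=188°: h = r sin θ − e = -5.288578 − 6 = -11.288578
θ=188°: x = r cos θ + √(L² − h²) = -37.630187 + 204.688954 = 167.058768

θ=136°: 176.6478
θ=188°: 167.0588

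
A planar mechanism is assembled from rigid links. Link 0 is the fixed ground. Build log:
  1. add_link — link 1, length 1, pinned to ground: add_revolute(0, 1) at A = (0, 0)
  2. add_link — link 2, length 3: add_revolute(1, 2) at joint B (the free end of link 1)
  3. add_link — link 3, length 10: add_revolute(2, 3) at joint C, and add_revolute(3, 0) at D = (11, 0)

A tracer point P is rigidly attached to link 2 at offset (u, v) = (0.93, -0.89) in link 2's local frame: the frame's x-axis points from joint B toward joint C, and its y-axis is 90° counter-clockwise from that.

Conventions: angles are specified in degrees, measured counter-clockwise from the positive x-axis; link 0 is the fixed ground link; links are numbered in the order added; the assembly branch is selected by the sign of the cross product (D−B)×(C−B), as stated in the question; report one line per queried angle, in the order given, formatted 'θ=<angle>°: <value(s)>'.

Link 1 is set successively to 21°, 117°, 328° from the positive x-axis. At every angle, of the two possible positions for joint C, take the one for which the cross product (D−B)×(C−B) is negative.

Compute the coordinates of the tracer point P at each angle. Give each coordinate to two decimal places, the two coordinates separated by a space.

A=(0,0), D=(11.00,0)
θ=21°: B = A + 1.00·(cos21°, sin21°) = (0.9336, 0.3584)
θ=21°: |BD| = 10.0728
θ=21°: circle(B,3.00) ∩ circle(D,10.00): a=0.5193, h=2.9547
θ=21°:   candidates: C₊=(1.5577,3.2927) cross=29.762; C₋=(1.3474,-2.6130) cross=-29.762
θ=21°:   branch - wants cross < 0 → take C=(1.3474,-2.6130) (cross=-29.762)
θ=21°: ex = (C−B)/|BC| = (0.1379,-0.9904); ey = (0.9904,0.1379)
θ=21°: P = B + 0.93·ex + -0.89·ey = (0.1804,-0.6855)
θ=117°: B = A + 1.00·(cos117°, sin117°) = (-0.4540, 0.8910)
θ=117°: |BD| = 11.4886
θ=117°: circle(B,3.00) ∩ circle(D,10.00): a=1.7838, h=2.4120
θ=117°:   candidates: C₊=(1.5116,3.1574) cross=27.711; C₋=(1.1374,-1.6521) cross=-27.711
θ=117°:   branch - wants cross < 0 → take C=(1.1374,-1.6521) (cross=-27.711)
θ=117°: ex = (C−B)/|BC| = (0.5305,-0.8477); ey = (0.8477,0.5305)
θ=117°: P = B + 0.93·ex + -0.89·ey = (-0.7151,-0.3695)
θ=328°: B = A + 1.00·(cos328°, sin328°) = (0.8480, -0.5299)
θ=328°: |BD| = 10.1658
θ=328°: circle(B,3.00) ∩ circle(D,10.00): a=0.6071, h=2.9379
θ=328°:   candidates: C₊=(1.3012,2.4357) cross=29.866; C₋=(1.6075,-3.4322) cross=-29.866
θ=328°:   branch - wants cross < 0 → take C=(1.6075,-3.4322) (cross=-29.866)
θ=328°: ex = (C−B)/|BC| = (0.2531,-0.9674); ey = (0.9674,0.2531)
θ=328°: P = B + 0.93·ex + -0.89·ey = (0.2225,-1.6549)

θ=21°: 0.18 -0.69
θ=117°: -0.72 -0.37
θ=328°: 0.22 -1.65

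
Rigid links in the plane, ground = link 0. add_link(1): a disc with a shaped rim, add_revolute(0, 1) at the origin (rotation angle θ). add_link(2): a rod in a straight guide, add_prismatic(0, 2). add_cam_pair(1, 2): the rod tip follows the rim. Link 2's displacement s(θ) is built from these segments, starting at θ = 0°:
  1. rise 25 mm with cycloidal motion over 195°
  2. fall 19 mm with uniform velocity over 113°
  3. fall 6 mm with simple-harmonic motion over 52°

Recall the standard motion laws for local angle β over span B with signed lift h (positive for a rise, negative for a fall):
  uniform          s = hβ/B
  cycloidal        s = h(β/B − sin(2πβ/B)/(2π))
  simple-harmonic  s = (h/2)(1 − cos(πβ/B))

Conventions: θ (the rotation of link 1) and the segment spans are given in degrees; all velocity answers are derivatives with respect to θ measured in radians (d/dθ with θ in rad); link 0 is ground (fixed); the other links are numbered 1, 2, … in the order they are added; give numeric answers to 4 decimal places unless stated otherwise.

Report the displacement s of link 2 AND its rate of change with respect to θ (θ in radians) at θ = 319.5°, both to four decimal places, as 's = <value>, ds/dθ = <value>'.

segment 1 (0° to 195°, cycloidal, h = 25) is passed completely: s = 0.0000 + (25) = 25.0000
segment 2 (195° to 308°, uniform, h = -19) is passed completely: s = 25.0000 + (-19) = 6.0000
θ = 319.5° falls in segment 3 (308° to 360°, simple-harmonic, h = -6): β = 319.5 − 308 = 11.5°, B = 52°; Δs = -6/2·(1 − cos(π·0.2212)) = -0.6954; s = 6.0000 − 0.6954 = 5.3046
velocity in seg [308°–360°] (simple-harmonic), θ in radians: β = 11.5° = 0.2007 rad, B = 52° = 0.9076 rad; ds/dθ = (πh/(2B)) sin(πβ/B) = (π·(-6)/(2·0.9076)) sin(π·0.2212) = -6.648364 mm/rad

s = 5.3046, ds/dθ = -6.6484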